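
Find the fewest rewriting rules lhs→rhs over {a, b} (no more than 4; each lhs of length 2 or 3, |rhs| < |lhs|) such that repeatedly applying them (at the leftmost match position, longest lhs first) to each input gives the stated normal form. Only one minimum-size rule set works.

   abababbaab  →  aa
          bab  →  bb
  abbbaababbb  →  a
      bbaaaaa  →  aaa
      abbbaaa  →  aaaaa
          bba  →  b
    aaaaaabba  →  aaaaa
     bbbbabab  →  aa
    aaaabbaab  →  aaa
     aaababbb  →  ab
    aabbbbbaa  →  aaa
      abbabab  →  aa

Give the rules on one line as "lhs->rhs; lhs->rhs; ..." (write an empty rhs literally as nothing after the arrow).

  | abababbaab => abbabbaab => abbbbaab => aabaab => aaab => aa
  | bab => bb
  | abbbaababbb => aaaababbb => aaaabbb => aaabb => aab => a
  | bbaaaaa => baaaa => aaa

aab->a; ba->; bab->bb; bbb->a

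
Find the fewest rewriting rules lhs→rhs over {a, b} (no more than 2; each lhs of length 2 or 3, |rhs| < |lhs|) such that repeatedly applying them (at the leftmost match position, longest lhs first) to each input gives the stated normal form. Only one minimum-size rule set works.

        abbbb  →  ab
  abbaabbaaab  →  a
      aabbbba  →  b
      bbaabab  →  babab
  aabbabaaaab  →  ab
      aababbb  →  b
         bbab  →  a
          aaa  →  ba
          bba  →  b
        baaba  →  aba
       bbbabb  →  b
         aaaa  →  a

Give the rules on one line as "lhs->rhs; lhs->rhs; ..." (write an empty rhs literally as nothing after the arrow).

aa->b; bb->a

  | abbbb => aabb => bbb => ab
  | abbaabbaaab => aaaabbaaab => baabbaaab => bbbbaaab => abbaaab => aaaaab => baaab => bbab => aab => bb => a
  | aabbbba => bbbbba => abbba => aaba => bba => aa => b
  | bbaabab => aaabab => babab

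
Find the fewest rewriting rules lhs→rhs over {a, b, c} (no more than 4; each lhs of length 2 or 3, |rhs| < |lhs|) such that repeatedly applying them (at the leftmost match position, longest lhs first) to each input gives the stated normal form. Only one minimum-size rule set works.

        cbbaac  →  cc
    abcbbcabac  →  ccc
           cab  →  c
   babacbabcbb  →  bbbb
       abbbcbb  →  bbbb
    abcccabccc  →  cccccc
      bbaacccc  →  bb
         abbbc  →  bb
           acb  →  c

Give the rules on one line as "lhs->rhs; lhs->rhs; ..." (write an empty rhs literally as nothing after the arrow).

ab->; ac->c; bc->b; cb->c

  | cbbaac => cbaac => caac => cac => cc
  | abcbbcabac => cbbcabac => cbcabac => ccabac => ccac => ccc
  | cab => c
  | babacbabcbb => bacbabcbb => bcbabcbb => bbabcbb => bbcbb => bbbb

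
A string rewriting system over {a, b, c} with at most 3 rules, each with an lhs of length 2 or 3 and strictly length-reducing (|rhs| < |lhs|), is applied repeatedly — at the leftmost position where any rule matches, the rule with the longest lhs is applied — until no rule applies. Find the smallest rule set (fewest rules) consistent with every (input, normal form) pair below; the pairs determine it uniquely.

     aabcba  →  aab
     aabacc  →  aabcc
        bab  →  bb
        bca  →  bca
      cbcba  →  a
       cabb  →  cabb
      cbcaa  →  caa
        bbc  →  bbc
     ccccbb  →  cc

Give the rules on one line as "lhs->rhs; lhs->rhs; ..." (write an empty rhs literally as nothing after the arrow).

  | aabcba => aaba => aab
  | aabacc => aabcc
  | bab => bb
  | bca

ba->b; cb->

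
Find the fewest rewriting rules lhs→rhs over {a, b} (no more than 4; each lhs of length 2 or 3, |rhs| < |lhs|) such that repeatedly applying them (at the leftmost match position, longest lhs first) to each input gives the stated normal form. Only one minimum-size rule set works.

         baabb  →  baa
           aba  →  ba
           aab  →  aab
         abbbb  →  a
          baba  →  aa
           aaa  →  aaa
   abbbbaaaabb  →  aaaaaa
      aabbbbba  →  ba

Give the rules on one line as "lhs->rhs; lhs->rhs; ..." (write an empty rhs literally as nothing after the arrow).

aba->ba; bb->; bba->aa

  | baabb => baa
  | aba => ba
  | aab
  | abbbb => abb => a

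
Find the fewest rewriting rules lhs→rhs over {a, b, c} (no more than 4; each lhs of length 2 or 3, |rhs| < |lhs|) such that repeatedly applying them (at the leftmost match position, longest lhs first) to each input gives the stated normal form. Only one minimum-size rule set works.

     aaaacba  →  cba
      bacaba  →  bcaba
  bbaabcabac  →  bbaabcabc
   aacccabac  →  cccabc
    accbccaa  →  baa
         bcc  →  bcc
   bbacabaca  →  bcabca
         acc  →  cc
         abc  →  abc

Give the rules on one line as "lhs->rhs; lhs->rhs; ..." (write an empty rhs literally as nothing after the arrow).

  | aaaacba => aaacba => aacba => acba => cba
  | bacaba => bcaba
  | bbaabcabac => bbaabcabc
  | aacccabac => acccabac => cccabac => cccabc

ac->c; bbc->bc; cbc->b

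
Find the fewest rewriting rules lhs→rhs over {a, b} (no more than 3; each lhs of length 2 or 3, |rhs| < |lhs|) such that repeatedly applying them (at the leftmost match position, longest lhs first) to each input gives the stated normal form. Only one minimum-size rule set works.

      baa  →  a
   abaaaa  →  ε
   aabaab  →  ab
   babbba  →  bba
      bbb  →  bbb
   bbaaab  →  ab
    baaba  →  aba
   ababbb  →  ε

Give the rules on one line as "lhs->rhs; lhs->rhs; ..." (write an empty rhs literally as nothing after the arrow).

  | baa => a
  | abaaaa => aaaa => aa => ε
  | aabaab => baab => ab
  | babbba => bba

aa->; abb->; baa->a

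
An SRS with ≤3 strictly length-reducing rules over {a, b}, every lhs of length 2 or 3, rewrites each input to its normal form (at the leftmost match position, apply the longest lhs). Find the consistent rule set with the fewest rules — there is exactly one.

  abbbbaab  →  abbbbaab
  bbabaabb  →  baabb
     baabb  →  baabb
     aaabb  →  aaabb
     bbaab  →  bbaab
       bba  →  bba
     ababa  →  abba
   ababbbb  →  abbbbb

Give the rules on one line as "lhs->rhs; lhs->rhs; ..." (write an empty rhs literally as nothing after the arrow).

aba->ab; bab->

  | abbbbaab
  | bbabaabb => baabb
  | baabb
  | aaabb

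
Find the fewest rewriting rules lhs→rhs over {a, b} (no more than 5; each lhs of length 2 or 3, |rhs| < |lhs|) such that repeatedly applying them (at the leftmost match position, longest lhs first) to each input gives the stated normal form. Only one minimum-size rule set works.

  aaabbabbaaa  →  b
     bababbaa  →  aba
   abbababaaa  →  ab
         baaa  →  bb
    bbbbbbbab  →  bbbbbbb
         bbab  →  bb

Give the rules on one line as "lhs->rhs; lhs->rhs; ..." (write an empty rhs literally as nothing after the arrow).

aa->; aaa->b; bab->; bba->b

  | aaabbabbaaa => bbbabbaaa => bbbbaaa => bbbaa => bba => b
  | bababbaa => abbaa => aba
  | abbababaaa => abbabaaa => abbaaa => abaa => ab
  | baaa => bb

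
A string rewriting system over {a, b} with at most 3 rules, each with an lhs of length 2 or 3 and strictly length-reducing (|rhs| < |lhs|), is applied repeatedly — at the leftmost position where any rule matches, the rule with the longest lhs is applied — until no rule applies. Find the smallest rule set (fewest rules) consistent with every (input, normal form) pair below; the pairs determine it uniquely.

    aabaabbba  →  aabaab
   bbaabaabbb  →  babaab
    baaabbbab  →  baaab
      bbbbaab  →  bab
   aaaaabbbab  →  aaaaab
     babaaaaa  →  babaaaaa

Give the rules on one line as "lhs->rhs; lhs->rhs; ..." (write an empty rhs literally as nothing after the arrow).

bb->b; bba->b

  | aabaabbba => aabaabba => aabaab
  | bbaabaabbb => babaabbb => babaabb => babaab
  | baaabbbab => baaabbab => baaabb => baaab
  | bbbbaab => bbbaab => bbaab => bab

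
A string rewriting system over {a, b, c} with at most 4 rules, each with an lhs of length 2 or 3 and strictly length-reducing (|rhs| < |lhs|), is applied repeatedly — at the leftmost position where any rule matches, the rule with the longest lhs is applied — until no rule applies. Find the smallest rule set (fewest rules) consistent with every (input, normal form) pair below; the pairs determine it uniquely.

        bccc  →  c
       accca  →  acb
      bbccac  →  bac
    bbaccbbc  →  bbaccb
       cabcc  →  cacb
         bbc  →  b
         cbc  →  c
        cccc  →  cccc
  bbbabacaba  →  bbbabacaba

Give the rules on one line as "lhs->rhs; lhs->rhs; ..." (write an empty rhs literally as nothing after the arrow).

bc->; bcc->cb; cca->b

  | bccc => cbc => c
  | accca => acb
  | bbccac => bcbac => bac
  | bbaccbbc => bbaccb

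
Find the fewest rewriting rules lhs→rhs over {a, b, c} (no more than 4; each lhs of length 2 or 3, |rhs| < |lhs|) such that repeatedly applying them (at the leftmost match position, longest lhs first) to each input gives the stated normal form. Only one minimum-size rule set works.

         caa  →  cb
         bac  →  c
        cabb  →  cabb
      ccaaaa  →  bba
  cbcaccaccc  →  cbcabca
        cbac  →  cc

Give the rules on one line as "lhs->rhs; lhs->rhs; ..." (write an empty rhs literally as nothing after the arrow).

aa->b; bac->c; cca->b; ccc->ca

  | caa => cb
  | bac => c
  | cabb
  | ccaaaa => baaa => bba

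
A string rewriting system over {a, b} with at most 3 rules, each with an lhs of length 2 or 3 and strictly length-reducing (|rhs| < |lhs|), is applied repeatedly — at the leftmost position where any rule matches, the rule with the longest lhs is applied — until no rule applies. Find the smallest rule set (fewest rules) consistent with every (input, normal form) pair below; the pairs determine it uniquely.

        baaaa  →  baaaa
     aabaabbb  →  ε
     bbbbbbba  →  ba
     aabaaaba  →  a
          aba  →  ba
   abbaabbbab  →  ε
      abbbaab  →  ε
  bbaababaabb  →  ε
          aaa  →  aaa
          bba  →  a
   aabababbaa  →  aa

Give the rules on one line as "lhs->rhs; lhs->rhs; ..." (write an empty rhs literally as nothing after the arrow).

ab->b; bb->

  | baaaa
  | aabaabbb => abaabbb => baabbb => babbb => bbbb => bb => ε
  | bbbbbbba => bbbbba => bbba => ba
  | aabaaaba => abaaaba => baaaba => baaba => baba => bba => a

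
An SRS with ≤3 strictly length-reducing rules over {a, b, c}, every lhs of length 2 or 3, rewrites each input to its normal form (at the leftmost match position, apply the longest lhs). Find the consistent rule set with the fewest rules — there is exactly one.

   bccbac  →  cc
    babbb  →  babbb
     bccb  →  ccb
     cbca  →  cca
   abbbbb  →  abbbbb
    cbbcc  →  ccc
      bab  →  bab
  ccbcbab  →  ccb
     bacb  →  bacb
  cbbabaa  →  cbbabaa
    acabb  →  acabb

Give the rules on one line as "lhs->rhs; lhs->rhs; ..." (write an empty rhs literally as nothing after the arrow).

  | bccbac => ccbac => cc
  | babbb
  | bccb => ccb
  | cbca => cca

bc->c; cba->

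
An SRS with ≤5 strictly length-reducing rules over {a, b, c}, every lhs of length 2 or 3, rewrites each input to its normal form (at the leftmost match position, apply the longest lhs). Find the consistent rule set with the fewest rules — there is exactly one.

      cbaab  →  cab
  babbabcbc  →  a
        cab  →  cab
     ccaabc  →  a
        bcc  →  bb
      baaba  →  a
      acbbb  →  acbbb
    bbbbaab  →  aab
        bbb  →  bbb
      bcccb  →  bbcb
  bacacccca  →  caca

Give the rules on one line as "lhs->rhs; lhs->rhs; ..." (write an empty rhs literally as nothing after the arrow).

  | cbaab => cab
  | babbabcbc => bbabcbc => abcbc => abc => a
  | cab
  | ccaabc => baabc => abc => a

abc->a; ba->; bba->a; cc->b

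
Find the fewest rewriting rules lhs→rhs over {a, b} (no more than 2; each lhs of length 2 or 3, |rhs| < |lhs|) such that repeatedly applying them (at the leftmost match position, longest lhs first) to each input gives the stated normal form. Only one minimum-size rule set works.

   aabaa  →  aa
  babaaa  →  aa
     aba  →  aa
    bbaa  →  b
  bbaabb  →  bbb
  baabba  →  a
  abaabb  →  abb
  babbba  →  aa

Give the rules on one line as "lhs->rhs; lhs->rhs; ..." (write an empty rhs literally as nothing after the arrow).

  | aabaa => aa
  | babaaa => abaaa => aa
  | aba => aa
  | bbaa => b

ba->a; baa->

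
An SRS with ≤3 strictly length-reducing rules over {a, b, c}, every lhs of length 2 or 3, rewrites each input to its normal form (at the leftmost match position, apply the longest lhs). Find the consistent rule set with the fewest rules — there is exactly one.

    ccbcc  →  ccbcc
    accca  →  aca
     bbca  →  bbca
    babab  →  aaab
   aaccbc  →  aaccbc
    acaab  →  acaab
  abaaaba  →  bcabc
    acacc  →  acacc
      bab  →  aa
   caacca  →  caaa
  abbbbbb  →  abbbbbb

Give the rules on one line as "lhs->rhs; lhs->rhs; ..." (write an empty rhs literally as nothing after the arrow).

aba->bc; bab->aa; cca->a

  | ccbcc
  | accca => aca
  | bbca
  | babab => aaab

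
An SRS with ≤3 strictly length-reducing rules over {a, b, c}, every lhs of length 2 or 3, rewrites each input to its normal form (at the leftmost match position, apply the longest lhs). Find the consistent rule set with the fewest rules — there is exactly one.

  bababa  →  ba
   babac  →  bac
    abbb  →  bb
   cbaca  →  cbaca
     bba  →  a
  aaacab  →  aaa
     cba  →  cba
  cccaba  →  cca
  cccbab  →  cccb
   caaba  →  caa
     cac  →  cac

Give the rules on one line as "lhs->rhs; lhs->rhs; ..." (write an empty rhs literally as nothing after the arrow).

ab->; bba->a; cab->

  | bababa => baba => ba
  | babac => bac
  | abbb => bb
  | cbaca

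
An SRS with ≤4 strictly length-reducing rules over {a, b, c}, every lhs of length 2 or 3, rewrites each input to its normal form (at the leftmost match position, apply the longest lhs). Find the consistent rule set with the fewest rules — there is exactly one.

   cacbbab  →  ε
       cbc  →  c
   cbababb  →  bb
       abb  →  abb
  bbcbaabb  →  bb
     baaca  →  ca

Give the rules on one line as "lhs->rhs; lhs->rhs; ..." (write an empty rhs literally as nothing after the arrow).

aa->; ba->a; cb->

  | cacbbab => cabab => caab => cb => ε
  | cbc => c
  | cbababb => ababb => aabb => bb
  | abb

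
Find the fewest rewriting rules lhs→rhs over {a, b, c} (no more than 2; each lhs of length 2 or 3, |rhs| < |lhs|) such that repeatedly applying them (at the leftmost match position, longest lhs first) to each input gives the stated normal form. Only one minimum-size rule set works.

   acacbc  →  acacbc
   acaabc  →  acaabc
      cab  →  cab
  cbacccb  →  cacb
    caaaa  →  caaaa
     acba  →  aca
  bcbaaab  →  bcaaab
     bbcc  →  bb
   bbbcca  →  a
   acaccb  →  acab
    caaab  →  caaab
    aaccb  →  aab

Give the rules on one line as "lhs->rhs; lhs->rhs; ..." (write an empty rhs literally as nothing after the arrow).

  | acacbc
  | acaabc
  | cab
  | cbacccb => cacccb => cacb

ba->a; cc->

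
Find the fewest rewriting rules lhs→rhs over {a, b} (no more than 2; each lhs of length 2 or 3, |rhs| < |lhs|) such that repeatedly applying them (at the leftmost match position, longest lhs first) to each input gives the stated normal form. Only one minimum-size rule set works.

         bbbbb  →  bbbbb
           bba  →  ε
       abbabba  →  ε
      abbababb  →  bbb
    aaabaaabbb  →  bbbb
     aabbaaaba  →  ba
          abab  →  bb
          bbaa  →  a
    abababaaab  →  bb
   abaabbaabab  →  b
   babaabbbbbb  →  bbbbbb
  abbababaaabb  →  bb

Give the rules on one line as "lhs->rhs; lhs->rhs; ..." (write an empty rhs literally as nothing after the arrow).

  | bbbbb
  | bba => ε
  | abbabba => bbabba => bba => ε
  | abbababb => bbababb => babb => bbb

ab->b; bba->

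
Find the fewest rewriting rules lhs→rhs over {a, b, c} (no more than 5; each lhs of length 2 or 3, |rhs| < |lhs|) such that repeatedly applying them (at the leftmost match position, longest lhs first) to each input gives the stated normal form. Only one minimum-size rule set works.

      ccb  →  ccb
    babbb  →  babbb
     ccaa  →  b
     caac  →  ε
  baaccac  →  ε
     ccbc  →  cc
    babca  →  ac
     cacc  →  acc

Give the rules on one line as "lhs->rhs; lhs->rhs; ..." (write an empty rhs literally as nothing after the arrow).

  | ccb
  | babbb
  | ccaa => caa => aa => b
  | caac => aac => bc => ε

aa->b; baa->ac; bc->; ca->a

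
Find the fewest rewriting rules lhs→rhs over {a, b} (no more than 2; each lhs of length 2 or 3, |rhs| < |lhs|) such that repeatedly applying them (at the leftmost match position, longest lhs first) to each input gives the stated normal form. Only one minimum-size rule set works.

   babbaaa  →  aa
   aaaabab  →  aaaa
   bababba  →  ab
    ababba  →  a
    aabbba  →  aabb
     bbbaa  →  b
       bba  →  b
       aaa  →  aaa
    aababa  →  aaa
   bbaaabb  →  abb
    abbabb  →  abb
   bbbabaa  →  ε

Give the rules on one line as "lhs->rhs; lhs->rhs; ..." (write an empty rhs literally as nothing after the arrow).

  | babbaaa => baaa => aa
  | aaaabab => aaaa
  | bababba => abba => ab
  | ababba => aba => a

ba->; bab->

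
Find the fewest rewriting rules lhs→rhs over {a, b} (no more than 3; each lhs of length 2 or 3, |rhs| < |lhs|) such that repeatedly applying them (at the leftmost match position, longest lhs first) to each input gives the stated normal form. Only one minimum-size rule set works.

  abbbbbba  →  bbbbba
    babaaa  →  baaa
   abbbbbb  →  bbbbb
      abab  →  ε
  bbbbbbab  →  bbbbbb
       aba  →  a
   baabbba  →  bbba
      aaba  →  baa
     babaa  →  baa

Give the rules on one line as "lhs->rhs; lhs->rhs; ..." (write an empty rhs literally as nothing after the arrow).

  | abbbbbba => bbbbba
  | babaaa => baaa
  | abbbbbb => bbbbb
  | abab => ab => ε

aab->ba; ab->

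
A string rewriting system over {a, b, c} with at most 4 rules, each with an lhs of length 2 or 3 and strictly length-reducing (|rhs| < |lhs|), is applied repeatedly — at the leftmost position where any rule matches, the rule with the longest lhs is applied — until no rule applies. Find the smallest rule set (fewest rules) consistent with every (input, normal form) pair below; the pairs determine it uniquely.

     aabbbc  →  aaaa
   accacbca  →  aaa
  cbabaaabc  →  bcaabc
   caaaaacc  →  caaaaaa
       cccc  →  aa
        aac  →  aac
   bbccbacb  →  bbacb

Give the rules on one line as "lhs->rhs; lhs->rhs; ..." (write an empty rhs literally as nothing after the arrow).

  | aabbbc => aaacc => aaaa
  | accacbca => aaacbca => aaaba => aacc => aaa
  | cbabaaabc => cbccaabc => bcaabc
  | caaaaacc => caaaaaa

aba->cc; bbb->ac; cbc->b; cc->a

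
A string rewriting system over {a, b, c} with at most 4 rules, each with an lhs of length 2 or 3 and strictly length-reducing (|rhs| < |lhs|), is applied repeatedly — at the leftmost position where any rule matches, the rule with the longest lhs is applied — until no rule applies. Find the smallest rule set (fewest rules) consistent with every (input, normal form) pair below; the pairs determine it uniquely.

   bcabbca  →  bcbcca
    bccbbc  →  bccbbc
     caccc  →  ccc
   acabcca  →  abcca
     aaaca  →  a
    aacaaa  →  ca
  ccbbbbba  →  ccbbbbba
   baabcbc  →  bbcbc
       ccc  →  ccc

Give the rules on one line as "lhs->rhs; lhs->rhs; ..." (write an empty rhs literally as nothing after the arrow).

aa->; abb->bc; ac->

  | bcabbca => bcbcca
  | bccbbc
  | caccc => ccc
  | acabcca => abcca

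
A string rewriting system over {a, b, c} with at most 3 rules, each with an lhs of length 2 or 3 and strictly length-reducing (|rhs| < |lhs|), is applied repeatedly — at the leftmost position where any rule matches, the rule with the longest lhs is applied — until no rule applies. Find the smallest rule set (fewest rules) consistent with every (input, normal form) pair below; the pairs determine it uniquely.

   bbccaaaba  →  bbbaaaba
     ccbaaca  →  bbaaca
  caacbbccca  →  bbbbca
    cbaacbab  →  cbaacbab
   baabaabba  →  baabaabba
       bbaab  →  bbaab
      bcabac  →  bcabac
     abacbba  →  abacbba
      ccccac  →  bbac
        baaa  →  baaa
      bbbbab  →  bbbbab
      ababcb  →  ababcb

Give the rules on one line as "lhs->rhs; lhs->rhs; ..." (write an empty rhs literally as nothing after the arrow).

caa->c; cc->b

  | bbccaaaba => bbbaaaba
  | ccbaaca => bbaaca
  | caacbbccca => ccbbccca => bbbccca => bbbbca
  | cbaacbab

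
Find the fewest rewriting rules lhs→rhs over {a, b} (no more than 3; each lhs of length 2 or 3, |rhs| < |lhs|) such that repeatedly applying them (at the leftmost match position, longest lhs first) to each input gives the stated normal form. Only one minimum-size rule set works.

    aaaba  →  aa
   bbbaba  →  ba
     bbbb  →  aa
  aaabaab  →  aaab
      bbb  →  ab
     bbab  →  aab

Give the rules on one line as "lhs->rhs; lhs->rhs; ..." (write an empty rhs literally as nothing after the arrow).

  | aaaba => aa
  | bbbaba => ababa => ba
  | bbbb => abb => aa
  | aaabaab => aaab

aba->; bb->a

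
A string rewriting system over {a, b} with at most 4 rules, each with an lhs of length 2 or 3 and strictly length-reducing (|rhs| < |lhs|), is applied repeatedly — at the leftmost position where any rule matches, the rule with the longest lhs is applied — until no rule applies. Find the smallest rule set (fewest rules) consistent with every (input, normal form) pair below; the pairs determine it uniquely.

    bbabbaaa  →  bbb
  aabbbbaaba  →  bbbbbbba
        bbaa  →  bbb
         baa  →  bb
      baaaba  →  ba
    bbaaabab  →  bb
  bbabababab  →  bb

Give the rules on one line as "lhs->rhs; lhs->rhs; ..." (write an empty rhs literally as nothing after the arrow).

aa->b; aaa->a; ab->; abb->a

  | bbabbaaa => bbaaaa => bbaa => bbb
  | aabbbbaaba => bbbbbaaba => bbbbbbba
  | bbaa => bbb
  | baa => bb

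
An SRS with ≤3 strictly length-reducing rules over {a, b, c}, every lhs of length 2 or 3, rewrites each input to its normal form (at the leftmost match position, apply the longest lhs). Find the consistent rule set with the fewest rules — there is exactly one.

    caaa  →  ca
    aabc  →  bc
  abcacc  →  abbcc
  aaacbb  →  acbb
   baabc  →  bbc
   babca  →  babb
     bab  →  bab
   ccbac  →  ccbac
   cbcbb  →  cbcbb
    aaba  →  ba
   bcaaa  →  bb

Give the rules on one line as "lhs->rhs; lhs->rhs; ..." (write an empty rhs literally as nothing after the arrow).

aa->; bca->bb

  | caaa => ca
  | aabc => bc
  | abcacc => abbcc
  | aaacbb => acbb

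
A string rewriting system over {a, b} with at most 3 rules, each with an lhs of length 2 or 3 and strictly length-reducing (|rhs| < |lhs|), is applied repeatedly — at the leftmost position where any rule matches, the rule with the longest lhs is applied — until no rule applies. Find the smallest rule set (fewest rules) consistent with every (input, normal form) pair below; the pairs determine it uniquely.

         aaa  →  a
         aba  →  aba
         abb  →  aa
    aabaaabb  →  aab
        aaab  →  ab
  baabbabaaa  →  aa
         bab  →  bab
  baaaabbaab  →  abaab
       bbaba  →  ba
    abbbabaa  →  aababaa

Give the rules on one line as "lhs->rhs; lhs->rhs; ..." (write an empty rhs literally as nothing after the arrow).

  | aaa => bb => a
  | aba
  | abb => aa
  | aabaaabb => aabbbbb => aaabbb => bbbbb => abbb => aab

aaa->bb; bb->a; bba->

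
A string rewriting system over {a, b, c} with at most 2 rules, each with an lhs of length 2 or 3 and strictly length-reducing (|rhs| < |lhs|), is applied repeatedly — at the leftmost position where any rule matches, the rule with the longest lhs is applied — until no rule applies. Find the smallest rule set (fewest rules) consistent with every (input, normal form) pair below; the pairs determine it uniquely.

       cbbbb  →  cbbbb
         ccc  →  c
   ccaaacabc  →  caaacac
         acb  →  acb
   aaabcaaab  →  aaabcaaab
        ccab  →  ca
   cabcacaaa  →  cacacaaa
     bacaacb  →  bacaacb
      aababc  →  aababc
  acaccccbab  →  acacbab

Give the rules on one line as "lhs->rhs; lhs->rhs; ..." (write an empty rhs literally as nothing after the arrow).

cab->ca; cc->c

  | cbbbb
  | ccc => cc => c
  | ccaaacabc => caaacabc => caaacac
  | acb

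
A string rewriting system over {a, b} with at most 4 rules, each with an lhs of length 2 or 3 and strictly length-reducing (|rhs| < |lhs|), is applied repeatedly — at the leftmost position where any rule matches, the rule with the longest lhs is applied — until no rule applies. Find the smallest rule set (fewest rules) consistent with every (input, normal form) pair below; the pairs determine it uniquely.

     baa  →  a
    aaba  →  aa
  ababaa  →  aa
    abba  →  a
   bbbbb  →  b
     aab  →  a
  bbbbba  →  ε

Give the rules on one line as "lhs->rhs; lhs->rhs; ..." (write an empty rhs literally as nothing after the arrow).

  | baa => a
  | aaba => aa
  | ababaa => abaa => aa
  | abba => aba => a

aab->a; ba->; bb->b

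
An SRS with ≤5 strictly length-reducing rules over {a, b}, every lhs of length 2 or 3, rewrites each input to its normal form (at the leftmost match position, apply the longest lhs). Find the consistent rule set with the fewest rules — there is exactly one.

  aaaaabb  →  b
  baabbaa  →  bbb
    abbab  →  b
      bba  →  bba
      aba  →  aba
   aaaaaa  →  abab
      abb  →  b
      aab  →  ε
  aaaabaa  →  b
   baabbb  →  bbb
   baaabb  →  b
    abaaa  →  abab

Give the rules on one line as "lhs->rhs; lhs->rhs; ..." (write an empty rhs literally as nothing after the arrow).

  | aaaaabb => abaabb => abb => aa => b
  | baabbaa => bbaa => bbb
  | abbab => aaab => abb => aa => b
  | bba

aa->b; aaa->ab; aab->; abb->aa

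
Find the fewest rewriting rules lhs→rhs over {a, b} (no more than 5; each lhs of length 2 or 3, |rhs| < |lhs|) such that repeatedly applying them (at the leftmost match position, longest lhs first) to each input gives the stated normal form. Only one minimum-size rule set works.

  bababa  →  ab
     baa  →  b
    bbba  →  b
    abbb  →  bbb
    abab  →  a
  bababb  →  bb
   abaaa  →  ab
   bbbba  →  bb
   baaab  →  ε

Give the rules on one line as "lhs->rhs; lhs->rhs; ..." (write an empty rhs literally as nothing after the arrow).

  | bababa => aba => ab
  | baa => ba => b
  | bbba => b
  | abbb => bbb

abb->bb; ba->b; bab->; bba->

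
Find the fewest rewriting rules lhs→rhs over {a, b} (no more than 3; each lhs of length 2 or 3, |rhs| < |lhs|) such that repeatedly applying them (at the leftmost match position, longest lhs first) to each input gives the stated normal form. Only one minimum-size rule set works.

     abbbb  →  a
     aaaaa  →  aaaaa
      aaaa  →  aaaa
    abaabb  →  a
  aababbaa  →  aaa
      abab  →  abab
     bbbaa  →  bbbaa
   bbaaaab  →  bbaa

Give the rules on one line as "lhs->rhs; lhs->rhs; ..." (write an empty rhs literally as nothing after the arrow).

  | abbbb => abb => a
  | aaaaa
  | aaaa
  | abaabb => abb => a

aab->; abb->a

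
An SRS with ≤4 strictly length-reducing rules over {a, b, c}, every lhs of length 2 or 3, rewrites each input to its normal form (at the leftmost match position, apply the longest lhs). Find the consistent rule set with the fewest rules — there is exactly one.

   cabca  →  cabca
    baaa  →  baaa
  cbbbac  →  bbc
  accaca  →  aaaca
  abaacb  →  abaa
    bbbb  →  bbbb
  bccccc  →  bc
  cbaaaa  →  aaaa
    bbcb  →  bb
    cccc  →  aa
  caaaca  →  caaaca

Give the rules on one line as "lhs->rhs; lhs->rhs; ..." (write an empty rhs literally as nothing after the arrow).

  | cabca
  | baaa
  | cbbbac => bbac => bbc
  | accaca => aaaca

bac->bc; cb->; cc->a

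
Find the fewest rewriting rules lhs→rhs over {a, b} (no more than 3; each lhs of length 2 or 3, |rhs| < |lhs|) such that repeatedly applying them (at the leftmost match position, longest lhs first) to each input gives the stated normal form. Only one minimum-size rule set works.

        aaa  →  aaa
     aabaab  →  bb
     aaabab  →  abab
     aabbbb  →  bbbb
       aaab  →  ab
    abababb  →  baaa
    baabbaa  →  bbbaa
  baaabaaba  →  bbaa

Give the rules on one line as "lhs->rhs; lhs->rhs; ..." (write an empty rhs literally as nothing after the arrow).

aab->b; abb->ba

  | aaa
  | aabaab => baab => bb
  | aaabab => abab
  | aabbbb => bbbb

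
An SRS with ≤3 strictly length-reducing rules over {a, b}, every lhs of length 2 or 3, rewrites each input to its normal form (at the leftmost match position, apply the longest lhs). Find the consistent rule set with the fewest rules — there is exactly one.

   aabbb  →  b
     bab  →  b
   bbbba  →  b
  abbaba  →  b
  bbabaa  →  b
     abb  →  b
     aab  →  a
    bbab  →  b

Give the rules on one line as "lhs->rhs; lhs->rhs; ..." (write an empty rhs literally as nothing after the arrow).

ab->; ba->b; bb->b

  | aabbb => abb => b
  | bab => bb => b
  | bbbba => bbba => bba => ba => b
  | abbaba => baba => bba => ba => b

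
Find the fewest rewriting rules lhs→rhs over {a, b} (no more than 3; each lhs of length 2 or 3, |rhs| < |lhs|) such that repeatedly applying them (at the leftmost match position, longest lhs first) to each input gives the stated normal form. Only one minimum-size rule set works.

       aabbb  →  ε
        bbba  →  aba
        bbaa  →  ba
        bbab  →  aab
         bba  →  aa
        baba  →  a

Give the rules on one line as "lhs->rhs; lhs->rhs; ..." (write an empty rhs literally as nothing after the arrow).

aaa->ba; bab->; bb->a

  | aabbb => aaab => bab => ε
  | bbba => aba
  | bbaa => aaa => ba
  | bbab => aab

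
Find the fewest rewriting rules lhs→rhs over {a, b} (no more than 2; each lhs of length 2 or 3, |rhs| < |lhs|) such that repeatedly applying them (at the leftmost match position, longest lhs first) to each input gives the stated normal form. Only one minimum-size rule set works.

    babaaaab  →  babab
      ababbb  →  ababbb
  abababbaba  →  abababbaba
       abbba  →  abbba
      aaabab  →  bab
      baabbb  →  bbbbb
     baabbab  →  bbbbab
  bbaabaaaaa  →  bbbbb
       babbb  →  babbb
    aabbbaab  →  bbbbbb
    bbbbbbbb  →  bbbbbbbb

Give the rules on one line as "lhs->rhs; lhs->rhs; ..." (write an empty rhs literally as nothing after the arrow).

aa->b; aaa->

  | babaaaab => babab
  | ababbb
  | abababbaba
  | abbba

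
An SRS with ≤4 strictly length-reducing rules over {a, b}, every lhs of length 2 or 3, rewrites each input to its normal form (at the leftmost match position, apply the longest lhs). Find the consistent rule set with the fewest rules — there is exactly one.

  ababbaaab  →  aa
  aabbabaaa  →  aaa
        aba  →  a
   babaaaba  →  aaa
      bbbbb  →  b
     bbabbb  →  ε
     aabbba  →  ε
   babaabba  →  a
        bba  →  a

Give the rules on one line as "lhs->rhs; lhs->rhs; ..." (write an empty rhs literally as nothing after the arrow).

  | ababbaaab => abbaaab => baaab => aaab => aa
  | aabbabaaa => ababaaa => abaaa => aaa
  | aba => a
  | babaaaba => baaaba => aaaba => aaa

ab->; ba->; baa->aa; bb->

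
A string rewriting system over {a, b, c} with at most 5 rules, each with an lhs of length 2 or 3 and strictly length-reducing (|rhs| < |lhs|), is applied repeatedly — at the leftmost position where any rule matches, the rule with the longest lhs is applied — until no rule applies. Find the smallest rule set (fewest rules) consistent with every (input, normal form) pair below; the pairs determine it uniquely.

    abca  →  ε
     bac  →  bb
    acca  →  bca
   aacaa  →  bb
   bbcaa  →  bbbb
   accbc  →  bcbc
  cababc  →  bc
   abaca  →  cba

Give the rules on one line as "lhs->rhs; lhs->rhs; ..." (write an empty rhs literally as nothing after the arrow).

  | abca => cca => ε
  | bac => bb
  | acca => bca
  | aacaa => abaa => caa => bb

ab->c; ac->b; caa->bb; cca->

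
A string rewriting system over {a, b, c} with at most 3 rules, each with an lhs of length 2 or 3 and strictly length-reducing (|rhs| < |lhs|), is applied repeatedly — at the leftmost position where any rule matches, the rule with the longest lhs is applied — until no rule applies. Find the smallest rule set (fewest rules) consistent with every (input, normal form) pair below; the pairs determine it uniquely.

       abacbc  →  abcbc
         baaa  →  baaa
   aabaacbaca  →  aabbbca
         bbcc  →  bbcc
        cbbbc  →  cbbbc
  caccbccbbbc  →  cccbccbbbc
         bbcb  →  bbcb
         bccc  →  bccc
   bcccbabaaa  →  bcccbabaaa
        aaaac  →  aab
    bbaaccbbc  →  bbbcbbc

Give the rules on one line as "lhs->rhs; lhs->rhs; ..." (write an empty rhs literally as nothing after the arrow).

  | abacbc => abcbc
  | baaa
  | aabaacbaca => aabbbaca => aabbbca
  | bbcc

aac->b; ac->c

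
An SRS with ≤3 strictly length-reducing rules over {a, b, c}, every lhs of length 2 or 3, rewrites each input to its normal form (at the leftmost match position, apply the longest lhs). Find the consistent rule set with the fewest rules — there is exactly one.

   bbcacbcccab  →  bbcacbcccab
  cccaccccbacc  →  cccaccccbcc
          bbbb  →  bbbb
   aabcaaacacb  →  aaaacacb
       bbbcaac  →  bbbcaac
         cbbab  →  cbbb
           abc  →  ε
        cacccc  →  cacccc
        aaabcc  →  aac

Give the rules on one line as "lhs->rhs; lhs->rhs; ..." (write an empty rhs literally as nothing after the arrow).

abc->; ba->b

  | bbcacbcccab
  | cccaccccbacc => cccaccccbcc
  | bbbb
  | aabcaaacacb => aaaacacb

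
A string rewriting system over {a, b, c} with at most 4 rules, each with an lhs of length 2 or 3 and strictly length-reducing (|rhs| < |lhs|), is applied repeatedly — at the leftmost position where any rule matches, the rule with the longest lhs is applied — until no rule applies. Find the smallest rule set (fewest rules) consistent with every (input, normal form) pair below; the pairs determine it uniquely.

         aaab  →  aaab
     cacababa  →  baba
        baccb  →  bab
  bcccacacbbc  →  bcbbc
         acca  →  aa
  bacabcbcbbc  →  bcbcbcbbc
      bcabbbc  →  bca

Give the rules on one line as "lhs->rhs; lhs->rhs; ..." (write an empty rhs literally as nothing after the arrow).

aca->c; bbb->c; cc->

  | aaab
  | cacababa => ccbaba => baba
  | baccb => bab
  | bcccacacbbc => bcacacbbc => bcccbbc => bcbbc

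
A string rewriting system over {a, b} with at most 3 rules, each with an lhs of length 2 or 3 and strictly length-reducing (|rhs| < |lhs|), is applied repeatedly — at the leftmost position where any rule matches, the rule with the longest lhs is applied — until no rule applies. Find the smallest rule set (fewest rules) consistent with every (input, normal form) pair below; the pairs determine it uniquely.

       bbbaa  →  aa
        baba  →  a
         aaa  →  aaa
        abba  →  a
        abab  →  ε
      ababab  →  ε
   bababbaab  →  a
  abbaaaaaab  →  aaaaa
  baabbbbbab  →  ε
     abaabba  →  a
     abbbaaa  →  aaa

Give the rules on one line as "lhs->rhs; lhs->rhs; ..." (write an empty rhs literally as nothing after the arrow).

  | bbbaa => bbaa => baa => aa
  | baba => aba => a
  | aaa
  | abba => ba => a

ab->; ba->a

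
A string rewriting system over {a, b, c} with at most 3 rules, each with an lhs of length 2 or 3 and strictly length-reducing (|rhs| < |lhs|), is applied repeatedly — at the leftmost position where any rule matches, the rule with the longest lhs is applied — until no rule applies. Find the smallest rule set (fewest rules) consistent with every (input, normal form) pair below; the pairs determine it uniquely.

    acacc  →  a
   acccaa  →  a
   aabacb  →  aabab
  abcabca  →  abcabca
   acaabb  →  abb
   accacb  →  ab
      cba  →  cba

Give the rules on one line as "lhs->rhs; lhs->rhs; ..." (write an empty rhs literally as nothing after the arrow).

ac->a; aca->ac

  | acacc => accc => acc => ac => a
  | acccaa => accaa => acaa => aca => ac => a
  | aabacb => aabab
  | abcabca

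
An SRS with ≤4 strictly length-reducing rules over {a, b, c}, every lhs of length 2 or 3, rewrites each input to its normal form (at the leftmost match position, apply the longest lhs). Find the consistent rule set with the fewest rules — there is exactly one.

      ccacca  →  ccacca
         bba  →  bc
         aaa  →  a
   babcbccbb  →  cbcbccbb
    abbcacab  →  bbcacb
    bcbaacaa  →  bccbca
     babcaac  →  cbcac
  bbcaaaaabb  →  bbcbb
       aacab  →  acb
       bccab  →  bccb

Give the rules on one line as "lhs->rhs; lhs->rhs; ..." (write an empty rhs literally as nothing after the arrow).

aa->a; ab->b; ba->c; baa->cb

  | ccacca
  | bba => bc
  | aaa => aa => a
  | babcbccbb => cbcbccbb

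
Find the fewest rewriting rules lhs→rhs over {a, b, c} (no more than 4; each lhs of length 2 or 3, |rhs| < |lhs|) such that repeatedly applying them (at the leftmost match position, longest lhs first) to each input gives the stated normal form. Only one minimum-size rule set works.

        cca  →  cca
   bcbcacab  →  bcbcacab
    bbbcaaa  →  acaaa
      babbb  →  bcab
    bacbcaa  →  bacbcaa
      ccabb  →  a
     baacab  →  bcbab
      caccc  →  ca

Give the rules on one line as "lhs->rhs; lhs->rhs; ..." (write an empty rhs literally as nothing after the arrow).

  | cca
  | bcbcacab
  | bbbcaaa => acaaa
  | babbb => bcab

aac->cb; abb->ca; bbb->a; ccc->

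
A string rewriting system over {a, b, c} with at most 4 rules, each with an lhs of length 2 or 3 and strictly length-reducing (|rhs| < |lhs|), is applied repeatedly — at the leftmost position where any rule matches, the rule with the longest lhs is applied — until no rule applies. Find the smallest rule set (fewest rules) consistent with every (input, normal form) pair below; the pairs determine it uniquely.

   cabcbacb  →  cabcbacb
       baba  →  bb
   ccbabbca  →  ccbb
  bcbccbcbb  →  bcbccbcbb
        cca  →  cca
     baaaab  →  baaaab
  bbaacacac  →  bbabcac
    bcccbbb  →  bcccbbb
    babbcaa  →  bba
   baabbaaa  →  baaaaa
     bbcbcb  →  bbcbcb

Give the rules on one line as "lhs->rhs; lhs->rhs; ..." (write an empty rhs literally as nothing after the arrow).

  | cabcbacb
  | baba => bb
  | ccbabbca => ccbaca => ccbb
  | bcbccbcbb

aba->b; abb->a; aca->b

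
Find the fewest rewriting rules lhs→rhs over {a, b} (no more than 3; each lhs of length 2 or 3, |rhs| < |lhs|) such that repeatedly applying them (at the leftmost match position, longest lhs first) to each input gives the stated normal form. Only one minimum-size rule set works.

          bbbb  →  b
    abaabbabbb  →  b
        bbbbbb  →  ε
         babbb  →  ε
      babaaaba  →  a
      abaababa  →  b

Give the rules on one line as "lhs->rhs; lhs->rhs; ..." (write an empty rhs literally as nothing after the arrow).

  | bbbb => abb => b
  | abaabbabbb => babbabbb => bbabbb => aabbb => abb => b
  | bbbbbb => abbbb => bbb => ab => ε
  | babbb => bbb => ab => ε

ab->; aba->b; bb->a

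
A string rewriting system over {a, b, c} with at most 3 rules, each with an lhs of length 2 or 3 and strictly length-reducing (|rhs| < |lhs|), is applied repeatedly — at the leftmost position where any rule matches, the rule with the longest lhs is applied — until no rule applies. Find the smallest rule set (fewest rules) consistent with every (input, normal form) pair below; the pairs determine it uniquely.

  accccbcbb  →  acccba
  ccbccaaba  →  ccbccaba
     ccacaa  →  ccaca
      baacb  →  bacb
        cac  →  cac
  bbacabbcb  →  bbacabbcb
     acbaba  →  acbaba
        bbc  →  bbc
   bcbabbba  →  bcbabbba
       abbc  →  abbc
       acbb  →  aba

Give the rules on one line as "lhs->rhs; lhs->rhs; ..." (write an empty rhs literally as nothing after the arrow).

  | accccbcbb => accccbba => acccbaa => acccba
  | ccbccaaba => ccbccaba
  | ccacaa => ccaca
  | baacb => bacb

aa->a; cbb->ba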